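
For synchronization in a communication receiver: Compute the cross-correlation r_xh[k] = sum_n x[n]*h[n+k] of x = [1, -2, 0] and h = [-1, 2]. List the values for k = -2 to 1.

Both sequences indexed from 0 and zero outside their support.
Lags with overlap: k = -2 to 1.
  r_xh[-2] = x[2]*h[0] = 0
  r_xh[-1] = x[1]*h[0] + x[2]*h[1] = 2
  r_xh[0] = x[0]*h[0] + x[1]*h[1] = -5
  r_xh[1] = x[0]*h[1] = 2
r_xh = [0, 2, -5, 2] (for k = -2, ..., 1)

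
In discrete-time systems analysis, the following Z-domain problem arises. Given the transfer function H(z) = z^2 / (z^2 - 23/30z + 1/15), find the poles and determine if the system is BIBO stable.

Poles are roots of the denominator: z^2 - 23/30z + 1/15 = 0.
Quadratic formula: z = [-(-23/30) +/- sqrt((-23/30)^2 - 4*(1/15))] / 2
Discriminant = 529/900 - 4/15 = 289/900; sqrt = 17/30.
z = (23/30 +/- 17/30) / 2 => z = 2/3 or z = 1/10.
|p1| = 1/10, |p2| = 2/3.
For BIBO stability, all poles must lie inside the unit circle (|p| < 1).
System is STABLE since both |p| < 1.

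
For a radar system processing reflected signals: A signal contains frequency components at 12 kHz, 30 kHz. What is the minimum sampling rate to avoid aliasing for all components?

The highest frequency component is f_max = 30 kHz.
Nyquist rate = 2 * f_max = 2 * 30 kHz = 60 kHz.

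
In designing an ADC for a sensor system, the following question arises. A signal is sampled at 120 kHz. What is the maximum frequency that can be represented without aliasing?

The maximum frequency that can be represented without aliasing
is the Nyquist frequency: f_max = f_s / 2 = 120 kHz / 2 = 60 kHz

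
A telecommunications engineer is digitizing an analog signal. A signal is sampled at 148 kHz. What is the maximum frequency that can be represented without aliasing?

The maximum frequency that can be represented without aliasing
is the Nyquist frequency: f_max = f_s / 2 = 148 kHz / 2 = 74 kHz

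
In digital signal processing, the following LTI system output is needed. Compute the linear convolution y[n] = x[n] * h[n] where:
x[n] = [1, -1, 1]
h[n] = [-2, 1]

y[n] = sum_k x[k]*h[n-k]. Output length = len(x) + len(h) - 1 = 3 + 2 - 1 = 4.
y[0] = 1*-2 = -2
y[1] = -1*-2 + 1*1 = 3
y[2] = 1*-2 + -1*1 = -3
y[3] = 1*1 = 1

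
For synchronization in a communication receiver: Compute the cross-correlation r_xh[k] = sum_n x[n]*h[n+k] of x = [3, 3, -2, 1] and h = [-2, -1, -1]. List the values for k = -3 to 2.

Both sequences indexed from 0 and zero outside their support.
Lags with overlap: k = -3 to 2.
  r_xh[-3] = x[3]*h[0] = -2
  r_xh[-2] = x[2]*h[0] + x[3]*h[1] = 3
  r_xh[-1] = x[1]*h[0] + x[2]*h[1] + x[3]*h[2] = -5
  r_xh[0] = x[0]*h[0] + x[1]*h[1] + x[2]*h[2] = -7
  r_xh[1] = x[0]*h[1] + x[1]*h[2] = -6
  r_xh[2] = x[0]*h[2] = -3
r_xh = [-2, 3, -5, -7, -6, -3] (for k = -3, ..., 2)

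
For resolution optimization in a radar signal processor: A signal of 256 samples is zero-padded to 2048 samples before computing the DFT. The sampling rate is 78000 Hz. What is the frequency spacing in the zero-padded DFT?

Original DFT: N = 256, resolution = f_s/N = 78000/256 = 4875/16 Hz
Zero-padded DFT: N = 2048, resolution = f_s/N = 78000/2048 = 4875/128 Hz
Zero-padding interpolates the spectrum (finer frequency grid)
but does NOT improve the true spectral resolution (ability to resolve close frequencies).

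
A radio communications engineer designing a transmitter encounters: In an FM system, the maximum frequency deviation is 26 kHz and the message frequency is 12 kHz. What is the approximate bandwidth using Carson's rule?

Carson's rule: BW = 2*(delta_f + f_m)
= 2*(26 + 12) kHz = 76 kHz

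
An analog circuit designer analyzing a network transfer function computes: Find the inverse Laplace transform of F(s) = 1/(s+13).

Standard pair: k/(s+a) <-> k*e^(-at)*u(t)
With k=1, a=13: f(t) = e^(-13t)*u(t)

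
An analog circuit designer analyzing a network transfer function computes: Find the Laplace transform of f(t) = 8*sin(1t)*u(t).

Standard pair: sin(wt)*u(t) <-> w/(s^2+w^2)
With w = 1: L{8*sin(1t)*u(t)} = 8/(s^2+1)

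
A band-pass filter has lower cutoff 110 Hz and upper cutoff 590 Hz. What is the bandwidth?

Bandwidth = f_high - f_low
= 590 Hz - 110 Hz = 480 Hz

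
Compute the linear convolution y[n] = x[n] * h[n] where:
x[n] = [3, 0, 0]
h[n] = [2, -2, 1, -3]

y[n] = sum_k x[k]*h[n-k]. Output length = len(x) + len(h) - 1 = 3 + 4 - 1 = 6.
y[0] = 3*2 = 6
y[1] = 0*2 + 3*-2 = -6
y[2] = 0*2 + 0*-2 + 3*1 = 3
y[3] = 0*-2 + 0*1 + 3*-3 = -9
y[4] = 0*1 + 0*-3 = 0
y[5] = 0*-3 = 0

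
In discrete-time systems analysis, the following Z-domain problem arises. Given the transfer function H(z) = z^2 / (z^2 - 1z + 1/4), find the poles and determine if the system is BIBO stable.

Poles are roots of the denominator: z^2 - 1z + 1/4 = 0.
Quadratic formula: z = [-(-1) +/- sqrt((-1)^2 - 4*(1/4))] / 2
Discriminant = 1 - 1 = 0; sqrt = 0.
z = (1 +/- 0) / 2 = 1/2 (repeated root).
|p1| = 1/2, |p2| = 1/2.
For BIBO stability, all poles must lie inside the unit circle (|p| < 1).
System is STABLE since both |p| < 1.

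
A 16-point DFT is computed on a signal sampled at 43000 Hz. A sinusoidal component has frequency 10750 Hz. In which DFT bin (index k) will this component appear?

DFT frequency resolution = f_s/N = 43000/16 = 5375/2 Hz
Bin index k = f_signal / resolution = 10750 / 5375/2 = 4
The signal frequency 10750 Hz falls in DFT bin k = 4.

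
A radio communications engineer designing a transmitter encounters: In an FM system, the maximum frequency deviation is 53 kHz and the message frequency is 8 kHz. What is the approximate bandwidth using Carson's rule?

Carson's rule: BW = 2*(delta_f + f_m)
= 2*(53 + 8) kHz = 122 kHz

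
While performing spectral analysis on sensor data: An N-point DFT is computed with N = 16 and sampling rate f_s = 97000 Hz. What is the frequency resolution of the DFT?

DFT frequency resolution = f_s / N
= 97000 / 16 = 12125/2 Hz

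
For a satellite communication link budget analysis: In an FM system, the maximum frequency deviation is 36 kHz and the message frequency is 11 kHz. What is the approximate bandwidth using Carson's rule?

Carson's rule: BW = 2*(delta_f + f_m)
= 2*(36 + 11) kHz = 94 kHz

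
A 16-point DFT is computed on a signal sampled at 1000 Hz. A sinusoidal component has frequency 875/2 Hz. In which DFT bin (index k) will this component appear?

DFT frequency resolution = f_s/N = 1000/16 = 125/2 Hz
Bin index k = f_signal / resolution = 875/2 / 125/2 = 7
The signal frequency 875/2 Hz falls in DFT bin k = 7.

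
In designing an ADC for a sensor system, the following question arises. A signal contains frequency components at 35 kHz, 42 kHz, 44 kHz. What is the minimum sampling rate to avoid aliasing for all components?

The highest frequency component is f_max = 44 kHz.
Nyquist rate = 2 * f_max = 2 * 44 kHz = 88 kHz.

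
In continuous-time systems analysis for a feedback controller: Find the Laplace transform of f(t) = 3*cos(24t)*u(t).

Standard pair: cos(wt)*u(t) <-> s/(s^2+w^2)
With w = 24: L{3*cos(24t)*u(t)} = 3s/(s^2+576)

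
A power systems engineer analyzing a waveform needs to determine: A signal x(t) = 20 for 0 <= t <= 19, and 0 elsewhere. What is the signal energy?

Energy = integral of |x(t)|^2 dt over the signal duration
= 20^2 * 19 = 400 * 19 = 7600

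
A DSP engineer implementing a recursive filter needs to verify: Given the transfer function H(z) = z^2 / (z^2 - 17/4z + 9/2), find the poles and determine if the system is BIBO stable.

Poles are roots of the denominator: z^2 - 17/4z + 9/2 = 0.
Quadratic formula: z = [-(-17/4) +/- sqrt((-17/4)^2 - 4*(9/2))] / 2
Discriminant = 289/16 - 18 = 1/16; sqrt = 1/4.
z = (17/4 +/- 1/4) / 2 => z = 9/4 or z = 2.
|p1| = 2, |p2| = 9/4.
For BIBO stability, all poles must lie inside the unit circle (|p| < 1).
System is UNSTABLE since at least one |p| >= 1.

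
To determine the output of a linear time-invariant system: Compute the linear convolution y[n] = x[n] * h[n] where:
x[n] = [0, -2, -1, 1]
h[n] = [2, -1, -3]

y[n] = sum_k x[k]*h[n-k]. Output length = len(x) + len(h) - 1 = 4 + 3 - 1 = 6.
y[0] = 0*2 = 0
y[1] = -2*2 + 0*-1 = -4
y[2] = -1*2 + -2*-1 + 0*-3 = 0
y[3] = 1*2 + -1*-1 + -2*-3 = 9
y[4] = 1*-1 + -1*-3 = 2
y[5] = 1*-3 = -3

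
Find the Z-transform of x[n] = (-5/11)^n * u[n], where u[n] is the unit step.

The Z-transform of a^n * u[n] is z/(z-a) for |z| > |a|.
Here a = -5/11, so X(z) = z/(z - (-5/11)) = 11z/(11z + 5)
ROC: |z| > 5/11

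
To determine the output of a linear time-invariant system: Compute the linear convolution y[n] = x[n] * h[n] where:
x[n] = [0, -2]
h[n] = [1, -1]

y[n] = sum_k x[k]*h[n-k]. Output length = len(x) + len(h) - 1 = 2 + 2 - 1 = 3.
y[0] = 0*1 = 0
y[1] = -2*1 + 0*-1 = -2
y[2] = -2*-1 = 2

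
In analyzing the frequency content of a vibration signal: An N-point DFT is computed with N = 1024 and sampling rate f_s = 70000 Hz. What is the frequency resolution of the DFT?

DFT frequency resolution = f_s / N
= 70000 / 1024 = 4375/64 Hz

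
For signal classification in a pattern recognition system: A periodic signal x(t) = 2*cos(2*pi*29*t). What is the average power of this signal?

Average power of A*cos(wt) is A^2/2.
P = 2^2 / 2 = 4/2 = 2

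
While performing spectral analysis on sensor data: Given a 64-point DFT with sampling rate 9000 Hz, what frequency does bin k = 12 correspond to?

The frequency of DFT bin k is: f_k = k * f_s / N
f_12 = 12 * 9000 / 64 = 3375/2 Hz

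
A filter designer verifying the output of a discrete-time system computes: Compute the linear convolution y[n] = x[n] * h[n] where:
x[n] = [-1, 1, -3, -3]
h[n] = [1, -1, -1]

y[n] = sum_k x[k]*h[n-k]. Output length = len(x) + len(h) - 1 = 4 + 3 - 1 = 6.
y[0] = -1*1 = -1
y[1] = 1*1 + -1*-1 = 2
y[2] = -3*1 + 1*-1 + -1*-1 = -3
y[3] = -3*1 + -3*-1 + 1*-1 = -1
y[4] = -3*-1 + -3*-1 = 6
y[5] = -3*-1 = 3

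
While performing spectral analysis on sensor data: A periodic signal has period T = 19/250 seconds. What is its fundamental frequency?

The fundamental frequency is the reciprocal of the period.
f = 1/T = 1/(19/250) = 250/19 Hz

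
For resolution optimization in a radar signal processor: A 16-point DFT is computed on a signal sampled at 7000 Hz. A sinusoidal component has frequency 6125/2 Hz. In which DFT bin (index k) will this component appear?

DFT frequency resolution = f_s/N = 7000/16 = 875/2 Hz
Bin index k = f_signal / resolution = 6125/2 / 875/2 = 7
The signal frequency 6125/2 Hz falls in DFT bin k = 7.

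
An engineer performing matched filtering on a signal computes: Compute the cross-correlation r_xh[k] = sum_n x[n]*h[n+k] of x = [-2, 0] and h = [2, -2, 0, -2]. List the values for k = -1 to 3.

Both sequences indexed from 0 and zero outside their support.
Lags with overlap: k = -1 to 3.
  r_xh[-1] = x[1]*h[0] = 0
  r_xh[0] = x[0]*h[0] + x[1]*h[1] = -4
  r_xh[1] = x[0]*h[1] + x[1]*h[2] = 4
  r_xh[2] = x[0]*h[2] + x[1]*h[3] = 0
  r_xh[3] = x[0]*h[3] = 4
r_xh = [0, -4, 4, 0, 4] (for k = -1, ..., 3)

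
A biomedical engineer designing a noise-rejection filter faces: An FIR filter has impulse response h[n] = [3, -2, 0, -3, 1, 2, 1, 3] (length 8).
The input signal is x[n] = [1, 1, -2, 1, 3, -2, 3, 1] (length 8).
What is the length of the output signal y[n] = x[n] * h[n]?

For linear convolution, the output length is:
len(y) = len(x) + len(h) - 1 = 8 + 8 - 1 = 15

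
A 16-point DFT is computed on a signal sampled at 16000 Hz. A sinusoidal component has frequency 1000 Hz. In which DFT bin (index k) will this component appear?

DFT frequency resolution = f_s/N = 16000/16 = 1000 Hz
Bin index k = f_signal / resolution = 1000 / 1000 = 1
The signal frequency 1000 Hz falls in DFT bin k = 1.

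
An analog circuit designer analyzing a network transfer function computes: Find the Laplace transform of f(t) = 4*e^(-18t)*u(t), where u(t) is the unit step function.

Standard Laplace transform pair:
e^(-at)*u(t) <-> 1/(s+a)
With a = 18: L{4*e^(-18t)*u(t)} = 4/(s+18), ROC: Re(s) > -18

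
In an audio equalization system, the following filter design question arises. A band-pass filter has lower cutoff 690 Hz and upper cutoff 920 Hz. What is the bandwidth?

Bandwidth = f_high - f_low
= 920 Hz - 690 Hz = 230 Hz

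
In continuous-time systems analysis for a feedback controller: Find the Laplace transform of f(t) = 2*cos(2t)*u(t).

Standard pair: cos(wt)*u(t) <-> s/(s^2+w^2)
With w = 2: L{2*cos(2t)*u(t)} = 2s/(s^2+4)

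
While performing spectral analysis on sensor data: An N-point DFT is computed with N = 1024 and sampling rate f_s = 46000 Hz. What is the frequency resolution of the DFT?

DFT frequency resolution = f_s / N
= 46000 / 1024 = 2875/64 Hz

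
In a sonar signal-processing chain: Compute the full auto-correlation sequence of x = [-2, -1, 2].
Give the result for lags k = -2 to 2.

r_xx[k] = sum_m x[m]*x[m+k], indexed from 0, for k = -2 to 2:
  r_xx[-2] = x[2]*x[0] = -4
  r_xx[-1] = x[1]*x[0] + x[2]*x[1] = 0
  r_xx[0] = x[0]*x[0] + x[1]*x[1] + x[2]*x[2] = 9
  r_xx[1] = x[0]*x[1] + x[1]*x[2] = 0
  r_xx[2] = x[0]*x[2] = -4
r_xx = [-4, 0, 9, 0, -4]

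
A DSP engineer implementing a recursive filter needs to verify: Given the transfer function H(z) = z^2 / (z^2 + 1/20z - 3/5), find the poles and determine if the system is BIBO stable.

Poles are roots of the denominator: z^2 + 1/20z - 3/5 = 0.
Quadratic formula: z = [-(1/20) +/- sqrt((1/20)^2 - 4*(-3/5))] / 2
Discriminant = 1/400 + 12/5 = 961/400; sqrt = 31/20.
z = (-1/20 +/- 31/20) / 2 => z = 3/4 or z = -4/5.
|p1| = 4/5, |p2| = 3/4.
For BIBO stability, all poles must lie inside the unit circle (|p| < 1).
System is STABLE since both |p| < 1.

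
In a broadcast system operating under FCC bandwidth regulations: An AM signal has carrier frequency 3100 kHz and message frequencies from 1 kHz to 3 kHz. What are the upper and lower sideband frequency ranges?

Upper sideband (USB) = fc + [fm_low, fm_high] = 3100 + [1, 3] = [3101, 3103] kHz
Lower sideband (LSB) = fc - [fm_high, fm_low] = 3100 - [3, 1] = [3097, 3099] kHz
Total occupied spectrum: 3097 kHz to 3103 kHz (plus carrier at 3100 kHz)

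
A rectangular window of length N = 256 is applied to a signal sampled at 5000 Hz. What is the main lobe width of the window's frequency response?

For a rectangular window of length N,
the main lobe width in frequency is 2*f_s/N.
= 2*5000/256 = 625/16 Hz
This determines the minimum frequency separation for resolving two sinusoids.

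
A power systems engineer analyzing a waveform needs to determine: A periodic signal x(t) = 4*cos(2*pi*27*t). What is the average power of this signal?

Average power of A*cos(wt) is A^2/2.
P = 4^2 / 2 = 16/2 = 8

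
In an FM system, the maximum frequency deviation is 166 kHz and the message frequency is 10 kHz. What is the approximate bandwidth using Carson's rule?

Carson's rule: BW = 2*(delta_f + f_m)
= 2*(166 + 10) kHz = 352 kHz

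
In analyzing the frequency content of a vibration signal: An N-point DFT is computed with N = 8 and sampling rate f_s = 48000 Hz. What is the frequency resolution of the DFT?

DFT frequency resolution = f_s / N
= 48000 / 8 = 6000 Hz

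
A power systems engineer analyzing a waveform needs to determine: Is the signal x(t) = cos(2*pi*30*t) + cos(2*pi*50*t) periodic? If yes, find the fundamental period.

f1 = 30 Hz, f2 = 50 Hz
Period T1 = 1/30, T2 = 1/50
Ratio T1/T2 = 50/30, which is rational.
The signal is periodic with fundamental period T = 1/GCD(30,50) = 1/10 s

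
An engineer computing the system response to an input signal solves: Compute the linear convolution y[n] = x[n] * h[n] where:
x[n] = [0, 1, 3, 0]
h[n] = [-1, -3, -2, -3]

y[n] = sum_k x[k]*h[n-k]. Output length = len(x) + len(h) - 1 = 4 + 4 - 1 = 7.
y[0] = 0*-1 = 0
y[1] = 1*-1 + 0*-3 = -1
y[2] = 3*-1 + 1*-3 + 0*-2 = -6
y[3] = 0*-1 + 3*-3 + 1*-2 + 0*-3 = -11
y[4] = 0*-3 + 3*-2 + 1*-3 = -9
y[5] = 0*-2 + 3*-3 = -9
y[6] = 0*-3 = 0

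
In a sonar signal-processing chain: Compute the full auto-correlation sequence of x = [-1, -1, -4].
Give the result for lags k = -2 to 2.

r_xx[k] = sum_m x[m]*x[m+k], indexed from 0, for k = -2 to 2:
  r_xx[-2] = x[2]*x[0] = 4
  r_xx[-1] = x[1]*x[0] + x[2]*x[1] = 5
  r_xx[0] = x[0]*x[0] + x[1]*x[1] + x[2]*x[2] = 18
  r_xx[1] = x[0]*x[1] + x[1]*x[2] = 5
  r_xx[2] = x[0]*x[2] = 4
r_xx = [4, 5, 18, 5, 4]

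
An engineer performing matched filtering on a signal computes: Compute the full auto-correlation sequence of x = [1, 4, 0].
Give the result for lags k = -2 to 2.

r_xx[k] = sum_m x[m]*x[m+k], indexed from 0, for k = -2 to 2:
  r_xx[-2] = x[2]*x[0] = 0
  r_xx[-1] = x[1]*x[0] + x[2]*x[1] = 4
  r_xx[0] = x[0]*x[0] + x[1]*x[1] + x[2]*x[2] = 17
  r_xx[1] = x[0]*x[1] + x[1]*x[2] = 4
  r_xx[2] = x[0]*x[2] = 0
r_xx = [0, 4, 17, 4, 0]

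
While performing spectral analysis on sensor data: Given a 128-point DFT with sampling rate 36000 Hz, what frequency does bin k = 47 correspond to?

The frequency of DFT bin k is: f_k = k * f_s / N
f_47 = 47 * 36000 / 128 = 52875/4 Hz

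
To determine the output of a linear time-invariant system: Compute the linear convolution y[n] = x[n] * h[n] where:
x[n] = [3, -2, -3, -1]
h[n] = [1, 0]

y[n] = sum_k x[k]*h[n-k]. Output length = len(x) + len(h) - 1 = 4 + 2 - 1 = 5.
y[0] = 3*1 = 3
y[1] = -2*1 + 3*0 = -2
y[2] = -3*1 + -2*0 = -3
y[3] = -1*1 + -3*0 = -1
y[4] = -1*0 = 0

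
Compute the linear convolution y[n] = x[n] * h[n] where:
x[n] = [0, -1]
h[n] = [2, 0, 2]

y[n] = sum_k x[k]*h[n-k]. Output length = len(x) + len(h) - 1 = 2 + 3 - 1 = 4.
y[0] = 0*2 = 0
y[1] = -1*2 + 0*0 = -2
y[2] = -1*0 + 0*2 = 0
y[3] = -1*2 = -2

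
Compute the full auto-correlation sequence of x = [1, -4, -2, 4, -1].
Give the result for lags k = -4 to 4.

r_xx[k] = sum_m x[m]*x[m+k], indexed from 0, for k = -4 to 4:
  r_xx[-4] = x[4]*x[0] = -1
  r_xx[-3] = x[3]*x[0] + x[4]*x[1] = 8
  r_xx[-2] = x[2]*x[0] + x[3]*x[1] + x[4]*x[2] = -16
  r_xx[-1] = x[1]*x[0] + x[2]*x[1] + x[3]*x[2] + x[4]*x[3] = -8
  r_xx[0] = x[0]*x[0] + x[1]*x[1] + x[2]*x[2] + x[3]*x[3] + x[4]*x[4] = 38
  r_xx[1] = x[0]*x[1] + x[1]*x[2] + x[2]*x[3] + x[3]*x[4] = -8
  r_xx[2] = x[0]*x[2] + x[1]*x[3] + x[2]*x[4] = -16
  r_xx[3] = x[0]*x[3] + x[1]*x[4] = 8
  r_xx[4] = x[0]*x[4] = -1
r_xx = [-1, 8, -16, -8, 38, -8, -16, 8, -1]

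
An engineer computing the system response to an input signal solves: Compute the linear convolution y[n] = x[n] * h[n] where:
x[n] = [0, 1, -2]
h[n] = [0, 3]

y[n] = sum_k x[k]*h[n-k]. Output length = len(x) + len(h) - 1 = 3 + 2 - 1 = 4.
y[0] = 0*0 = 0
y[1] = 1*0 + 0*3 = 0
y[2] = -2*0 + 1*3 = 3
y[3] = -2*3 = -6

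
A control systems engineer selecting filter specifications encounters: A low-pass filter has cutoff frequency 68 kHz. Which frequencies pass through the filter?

A low-pass filter passes all frequencies below the cutoff frequency 68 kHz and attenuates higher frequencies.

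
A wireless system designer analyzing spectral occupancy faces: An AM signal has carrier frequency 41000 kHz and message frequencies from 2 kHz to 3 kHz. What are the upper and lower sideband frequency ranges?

Upper sideband (USB) = fc + [fm_low, fm_high] = 41000 + [2, 3] = [41002, 41003] kHz
Lower sideband (LSB) = fc - [fm_high, fm_low] = 41000 - [3, 2] = [40997, 40998] kHz
Total occupied spectrum: 40997 kHz to 41003 kHz (plus carrier at 41000 kHz)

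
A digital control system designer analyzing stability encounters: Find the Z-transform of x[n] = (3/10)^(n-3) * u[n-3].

Time-shifting property: if X(z) = Z{x[n]}, then Z{x[n-d]} = z^(-d) * X(z)
X(z) = z/(z - 3/10) for x[n] = (3/10)^n * u[n]
Z{x[n-3]} = z^(-3) * z/(z - 3/10) = z^(-2)/(z - 3/10)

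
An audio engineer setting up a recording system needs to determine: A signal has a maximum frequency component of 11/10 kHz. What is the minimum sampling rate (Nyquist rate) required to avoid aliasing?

By the Nyquist-Shannon sampling theorem,
the minimum sampling rate (Nyquist rate) must be at least 2 * f_max.
Nyquist rate = 2 * 11/10 kHz = 11/5 kHz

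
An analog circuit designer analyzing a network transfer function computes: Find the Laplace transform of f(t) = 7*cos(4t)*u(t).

Standard pair: cos(wt)*u(t) <-> s/(s^2+w^2)
With w = 4: L{7*cos(4t)*u(t)} = 7s/(s^2+16)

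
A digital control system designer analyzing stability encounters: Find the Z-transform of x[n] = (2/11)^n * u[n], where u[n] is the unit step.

The Z-transform of a^n * u[n] is z/(z-a) for |z| > |a|.
Here a = 2/11, so X(z) = z/(z - (2/11)) = 11z/(11z - 2)
ROC: |z| > 2/11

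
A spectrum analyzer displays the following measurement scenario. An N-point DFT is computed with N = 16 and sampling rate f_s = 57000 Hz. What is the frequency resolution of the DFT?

DFT frequency resolution = f_s / N
= 57000 / 16 = 7125/2 Hz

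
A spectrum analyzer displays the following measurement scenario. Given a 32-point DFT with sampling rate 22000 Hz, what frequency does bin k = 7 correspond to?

The frequency of DFT bin k is: f_k = k * f_s / N
f_7 = 7 * 22000 / 32 = 9625/2 Hz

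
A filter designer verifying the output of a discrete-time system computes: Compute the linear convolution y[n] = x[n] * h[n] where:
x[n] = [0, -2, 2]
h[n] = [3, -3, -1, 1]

y[n] = sum_k x[k]*h[n-k]. Output length = len(x) + len(h) - 1 = 3 + 4 - 1 = 6.
y[0] = 0*3 = 0
y[1] = -2*3 + 0*-3 = -6
y[2] = 2*3 + -2*-3 + 0*-1 = 12
y[3] = 2*-3 + -2*-1 + 0*1 = -4
y[4] = 2*-1 + -2*1 = -4
y[5] = 2*1 = 2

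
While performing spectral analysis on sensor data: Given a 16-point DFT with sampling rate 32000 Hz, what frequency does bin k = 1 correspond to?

The frequency of DFT bin k is: f_k = k * f_s / N
f_1 = 1 * 32000 / 16 = 2000 Hz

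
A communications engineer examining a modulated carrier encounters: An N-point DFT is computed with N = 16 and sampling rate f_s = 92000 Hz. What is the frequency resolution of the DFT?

DFT frequency resolution = f_s / N
= 92000 / 16 = 5750 Hz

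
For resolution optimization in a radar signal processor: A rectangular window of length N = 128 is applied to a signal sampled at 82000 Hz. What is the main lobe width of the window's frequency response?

For a rectangular window of length N,
the main lobe width in frequency is 2*f_s/N.
= 2*82000/128 = 5125/4 Hz
This determines the minimum frequency separation for resolving two sinusoids.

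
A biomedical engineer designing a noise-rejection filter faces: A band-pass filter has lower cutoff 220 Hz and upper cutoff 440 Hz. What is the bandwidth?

Bandwidth = f_high - f_low
= 440 Hz - 220 Hz = 220 Hz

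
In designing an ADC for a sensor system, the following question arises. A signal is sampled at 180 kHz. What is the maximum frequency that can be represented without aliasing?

The maximum frequency that can be represented without aliasing
is the Nyquist frequency: f_max = f_s / 2 = 180 kHz / 2 = 90 kHz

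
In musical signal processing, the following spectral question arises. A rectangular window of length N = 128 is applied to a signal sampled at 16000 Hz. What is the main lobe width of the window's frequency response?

For a rectangular window of length N,
the main lobe width in frequency is 2*f_s/N.
= 2*16000/128 = 250 Hz
This determines the minimum frequency separation for resolving two sinusoids.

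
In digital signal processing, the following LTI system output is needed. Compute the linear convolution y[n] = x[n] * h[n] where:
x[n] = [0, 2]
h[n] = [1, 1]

y[n] = sum_k x[k]*h[n-k]. Output length = len(x) + len(h) - 1 = 2 + 2 - 1 = 3.
y[0] = 0*1 = 0
y[1] = 2*1 + 0*1 = 2
y[2] = 2*1 = 2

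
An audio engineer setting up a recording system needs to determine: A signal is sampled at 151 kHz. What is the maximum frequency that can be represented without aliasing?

The maximum frequency that can be represented without aliasing
is the Nyquist frequency: f_max = f_s / 2 = 151 kHz / 2 = 151/2 kHz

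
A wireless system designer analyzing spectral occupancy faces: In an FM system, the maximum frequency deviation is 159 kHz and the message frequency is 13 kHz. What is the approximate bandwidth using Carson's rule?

Carson's rule: BW = 2*(delta_f + f_m)
= 2*(159 + 13) kHz = 344 kHz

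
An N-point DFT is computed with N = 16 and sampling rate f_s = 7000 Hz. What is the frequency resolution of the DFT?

DFT frequency resolution = f_s / N
= 7000 / 16 = 875/2 Hz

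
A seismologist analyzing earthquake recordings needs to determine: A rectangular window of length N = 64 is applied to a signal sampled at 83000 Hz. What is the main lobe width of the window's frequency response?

For a rectangular window of length N,
the main lobe width in frequency is 2*f_s/N.
= 2*83000/64 = 10375/4 Hz
This determines the minimum frequency separation for resolving two sinusoids.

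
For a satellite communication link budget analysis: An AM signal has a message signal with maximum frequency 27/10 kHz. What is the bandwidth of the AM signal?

In AM (double-sideband), the bandwidth is twice the message frequency.
BW = 2 * f_m = 2 * 27/10 kHz = 27/5 kHz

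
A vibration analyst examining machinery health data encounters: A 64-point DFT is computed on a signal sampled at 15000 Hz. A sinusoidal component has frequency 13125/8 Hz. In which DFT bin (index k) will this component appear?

DFT frequency resolution = f_s/N = 15000/64 = 1875/8 Hz
Bin index k = f_signal / resolution = 13125/8 / 1875/8 = 7
The signal frequency 13125/8 Hz falls in DFT bin k = 7.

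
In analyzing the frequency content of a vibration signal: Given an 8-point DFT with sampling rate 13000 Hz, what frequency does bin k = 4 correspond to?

The frequency of DFT bin k is: f_k = k * f_s / N
f_4 = 4 * 13000 / 8 = 6500 Hz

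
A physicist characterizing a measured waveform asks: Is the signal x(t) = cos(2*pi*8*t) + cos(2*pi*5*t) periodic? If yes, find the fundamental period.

f1 = 8 Hz, f2 = 5 Hz
Period T1 = 1/8, T2 = 1/5
Ratio T1/T2 = 5/8, which is rational.
The signal is periodic with fundamental period T = 1/GCD(8,5) = 1 s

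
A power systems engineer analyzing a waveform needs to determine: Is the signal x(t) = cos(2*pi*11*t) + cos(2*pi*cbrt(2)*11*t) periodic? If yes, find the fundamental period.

f1 = 11 Hz, f2 = 11*cbrt(2) Hz
Ratio f2/f1 = cbrt(2), which is irrational.
Since the frequency ratio is irrational, no common period exists.
The signal is not periodic.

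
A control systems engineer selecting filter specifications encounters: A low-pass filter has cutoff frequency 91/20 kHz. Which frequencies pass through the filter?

A low-pass filter passes all frequencies below the cutoff frequency 91/20 kHz and attenuates higher frequencies.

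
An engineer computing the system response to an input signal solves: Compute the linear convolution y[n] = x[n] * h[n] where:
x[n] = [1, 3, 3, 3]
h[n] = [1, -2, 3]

y[n] = sum_k x[k]*h[n-k]. Output length = len(x) + len(h) - 1 = 4 + 3 - 1 = 6.
y[0] = 1*1 = 1
y[1] = 3*1 + 1*-2 = 1
y[2] = 3*1 + 3*-2 + 1*3 = 0
y[3] = 3*1 + 3*-2 + 3*3 = 6
y[4] = 3*-2 + 3*3 = 3
y[5] = 3*3 = 9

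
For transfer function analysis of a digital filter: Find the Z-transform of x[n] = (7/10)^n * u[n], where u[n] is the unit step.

The Z-transform of a^n * u[n] is z/(z-a) for |z| > |a|.
Here a = 7/10, so X(z) = z/(z - (7/10)) = 10z/(10z - 7)
ROC: |z| > 7/10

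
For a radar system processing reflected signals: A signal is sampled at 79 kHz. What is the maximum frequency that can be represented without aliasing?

The maximum frequency that can be represented without aliasing
is the Nyquist frequency: f_max = f_s / 2 = 79 kHz / 2 = 79/2 kHz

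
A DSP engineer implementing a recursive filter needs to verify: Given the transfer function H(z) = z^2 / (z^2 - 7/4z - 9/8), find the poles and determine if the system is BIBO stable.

Poles are roots of the denominator: z^2 - 7/4z - 9/8 = 0.
Quadratic formula: z = [-(-7/4) +/- sqrt((-7/4)^2 - 4*(-9/8))] / 2
Discriminant = 49/16 + 9/2 = 121/16; sqrt = 11/4.
z = (7/4 +/- 11/4) / 2 => z = 9/4 or z = -1/2.
|p1| = 9/4, |p2| = 1/2.
For BIBO stability, all poles must lie inside the unit circle (|p| < 1).
System is UNSTABLE since at least one |p| >= 1.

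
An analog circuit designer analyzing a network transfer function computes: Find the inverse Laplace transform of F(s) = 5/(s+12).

Standard pair: k/(s+a) <-> k*e^(-at)*u(t)
With k=5, a=12: f(t) = 5*e^(-12t)*u(t)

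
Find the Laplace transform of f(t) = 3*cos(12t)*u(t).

Standard pair: cos(wt)*u(t) <-> s/(s^2+w^2)
With w = 12: L{3*cos(12t)*u(t)} = 3s/(s^2+144)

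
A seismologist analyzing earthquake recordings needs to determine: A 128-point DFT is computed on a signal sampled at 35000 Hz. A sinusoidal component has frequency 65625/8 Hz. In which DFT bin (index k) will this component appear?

DFT frequency resolution = f_s/N = 35000/128 = 4375/16 Hz
Bin index k = f_signal / resolution = 65625/8 / 4375/16 = 30
The signal frequency 65625/8 Hz falls in DFT bin k = 30.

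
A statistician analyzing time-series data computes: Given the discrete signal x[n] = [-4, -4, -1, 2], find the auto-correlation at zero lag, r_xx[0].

The auto-correlation at zero lag r_xx[0] equals the signal energy.
r_xx[0] = sum of x[n]^2 = (-4)^2 + (-4)^2 + (-1)^2 + 2^2
= 16 + 16 + 1 + 4 = 37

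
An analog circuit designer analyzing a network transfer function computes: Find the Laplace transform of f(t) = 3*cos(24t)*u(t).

Standard pair: cos(wt)*u(t) <-> s/(s^2+w^2)
With w = 24: L{3*cos(24t)*u(t)} = 3s/(s^2+576)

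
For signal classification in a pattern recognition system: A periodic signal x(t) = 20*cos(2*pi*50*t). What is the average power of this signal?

Average power of A*cos(wt) is A^2/2.
P = 20^2 / 2 = 400/2 = 200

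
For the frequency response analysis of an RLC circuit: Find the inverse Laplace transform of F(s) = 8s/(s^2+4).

Standard pair: s/(s^2+w^2) <-> cos(wt)*u(t)
With k=8, w=2: f(t) = 8*cos(2t)*u(t)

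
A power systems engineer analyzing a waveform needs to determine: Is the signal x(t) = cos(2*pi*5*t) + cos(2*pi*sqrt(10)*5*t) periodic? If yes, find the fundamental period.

f1 = 5 Hz, f2 = 5*sqrt(10) Hz
Ratio f2/f1 = sqrt(10), which is irrational.
Since the frequency ratio is irrational, no common period exists.
The signal is not periodic.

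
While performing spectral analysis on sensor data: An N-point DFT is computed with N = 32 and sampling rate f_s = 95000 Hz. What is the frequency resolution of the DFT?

DFT frequency resolution = f_s / N
= 95000 / 32 = 11875/4 Hz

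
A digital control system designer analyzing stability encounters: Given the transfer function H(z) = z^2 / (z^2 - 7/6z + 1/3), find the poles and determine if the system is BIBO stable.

Poles are roots of the denominator: z^2 - 7/6z + 1/3 = 0.
Quadratic formula: z = [-(-7/6) +/- sqrt((-7/6)^2 - 4*(1/3))] / 2
Discriminant = 49/36 - 4/3 = 1/36; sqrt = 1/6.
z = (7/6 +/- 1/6) / 2 => z = 2/3 or z = 1/2.
|p1| = 2/3, |p2| = 1/2.
For BIBO stability, all poles must lie inside the unit circle (|p| < 1).
System is STABLE since both |p| < 1.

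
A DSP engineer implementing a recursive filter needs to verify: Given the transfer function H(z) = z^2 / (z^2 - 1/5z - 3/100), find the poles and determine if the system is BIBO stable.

Poles are roots of the denominator: z^2 - 1/5z - 3/100 = 0.
Quadratic formula: z = [-(-1/5) +/- sqrt((-1/5)^2 - 4*(-3/100))] / 2
Discriminant = 1/25 + 3/25 = 4/25; sqrt = 2/5.
z = (1/5 +/- 2/5) / 2 => z = 3/10 or z = -1/10.
|p1| = 3/10, |p2| = 1/10.
For BIBO stability, all poles must lie inside the unit circle (|p| < 1).
System is STABLE since both |p| < 1.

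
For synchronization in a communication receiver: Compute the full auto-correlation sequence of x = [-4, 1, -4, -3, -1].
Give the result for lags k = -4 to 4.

r_xx[k] = sum_m x[m]*x[m+k], indexed from 0, for k = -4 to 4:
  r_xx[-4] = x[4]*x[0] = 4
  r_xx[-3] = x[3]*x[0] + x[4]*x[1] = 11
  r_xx[-2] = x[2]*x[0] + x[3]*x[1] + x[4]*x[2] = 17
  r_xx[-1] = x[1]*x[0] + x[2]*x[1] + x[3]*x[2] + x[4]*x[3] = 7
  r_xx[0] = x[0]*x[0] + x[1]*x[1] + x[2]*x[2] + x[3]*x[3] + x[4]*x[4] = 43
  r_xx[1] = x[0]*x[1] + x[1]*x[2] + x[2]*x[3] + x[3]*x[4] = 7
  r_xx[2] = x[0]*x[2] + x[1]*x[3] + x[2]*x[4] = 17
  r_xx[3] = x[0]*x[3] + x[1]*x[4] = 11
  r_xx[4] = x[0]*x[4] = 4
r_xx = [4, 11, 17, 7, 43, 7, 17, 11, 4]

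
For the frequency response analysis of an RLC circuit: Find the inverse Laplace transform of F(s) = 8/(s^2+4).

Standard pair: w/(s^2+w^2) <-> sin(wt)*u(t)
Recognize w^2 = 4, so w = 2; numerator 8 = 4*2.
f(t) = 4*sin(2t)*u(t)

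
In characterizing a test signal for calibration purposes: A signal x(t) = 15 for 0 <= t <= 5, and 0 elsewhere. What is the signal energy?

Energy = integral of |x(t)|^2 dt over the signal duration
= 15^2 * 5 = 225 * 5 = 1125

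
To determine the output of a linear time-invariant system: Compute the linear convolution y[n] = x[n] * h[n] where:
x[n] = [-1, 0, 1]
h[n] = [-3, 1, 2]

y[n] = sum_k x[k]*h[n-k]. Output length = len(x) + len(h) - 1 = 3 + 3 - 1 = 5.
y[0] = -1*-3 = 3
y[1] = 0*-3 + -1*1 = -1
y[2] = 1*-3 + 0*1 + -1*2 = -5
y[3] = 1*1 + 0*2 = 1
y[4] = 1*2 = 2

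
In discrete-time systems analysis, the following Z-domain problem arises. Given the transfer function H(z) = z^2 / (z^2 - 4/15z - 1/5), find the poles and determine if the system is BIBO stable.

Poles are roots of the denominator: z^2 - 4/15z - 1/5 = 0.
Quadratic formula: z = [-(-4/15) +/- sqrt((-4/15)^2 - 4*(-1/5))] / 2
Discriminant = 16/225 + 4/5 = 196/225; sqrt = 14/15.
z = (4/15 +/- 14/15) / 2 => z = 3/5 or z = -1/3.
|p1| = 1/3, |p2| = 3/5.
For BIBO stability, all poles must lie inside the unit circle (|p| < 1).
System is STABLE since both |p| < 1.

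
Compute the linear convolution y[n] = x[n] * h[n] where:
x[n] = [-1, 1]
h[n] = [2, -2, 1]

y[n] = sum_k x[k]*h[n-k]. Output length = len(x) + len(h) - 1 = 2 + 3 - 1 = 4.
y[0] = -1*2 = -2
y[1] = 1*2 + -1*-2 = 4
y[2] = 1*-2 + -1*1 = -3
y[3] = 1*1 = 1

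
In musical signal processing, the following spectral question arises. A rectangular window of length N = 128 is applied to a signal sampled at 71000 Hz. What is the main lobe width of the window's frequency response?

For a rectangular window of length N,
the main lobe width in frequency is 2*f_s/N.
= 2*71000/128 = 8875/8 Hz
This determines the minimum frequency separation for resolving two sinusoids.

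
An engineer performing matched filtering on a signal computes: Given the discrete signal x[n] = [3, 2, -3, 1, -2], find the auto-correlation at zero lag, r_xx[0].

The auto-correlation at zero lag r_xx[0] equals the signal energy.
r_xx[0] = sum of x[n]^2 = 3^2 + 2^2 + (-3)^2 + 1^2 + (-2)^2
= 9 + 4 + 9 + 1 + 4 = 27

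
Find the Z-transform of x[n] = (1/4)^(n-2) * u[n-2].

Time-shifting property: if X(z) = Z{x[n]}, then Z{x[n-d]} = z^(-d) * X(z)
X(z) = z/(z - 1/4) for x[n] = (1/4)^n * u[n]
Z{x[n-2]} = z^(-2) * z/(z - 1/4) = z^(-1)/(z - 1/4)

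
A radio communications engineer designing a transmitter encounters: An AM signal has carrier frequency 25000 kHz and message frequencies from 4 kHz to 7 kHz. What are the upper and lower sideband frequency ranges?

Upper sideband (USB) = fc + [fm_low, fm_high] = 25000 + [4, 7] = [25004, 25007] kHz
Lower sideband (LSB) = fc - [fm_high, fm_low] = 25000 - [7, 4] = [24993, 24996] kHz
Total occupied spectrum: 24993 kHz to 25007 kHz (plus carrier at 25000 kHz)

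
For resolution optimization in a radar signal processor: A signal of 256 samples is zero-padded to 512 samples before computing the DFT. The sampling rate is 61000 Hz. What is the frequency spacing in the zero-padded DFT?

Original DFT: N = 256, resolution = f_s/N = 61000/256 = 7625/32 Hz
Zero-padded DFT: N = 512, resolution = f_s/N = 61000/512 = 7625/64 Hz
Zero-padding interpolates the spectrum (finer frequency grid)
but does NOT improve the true spectral resolution (ability to resolve close frequencies).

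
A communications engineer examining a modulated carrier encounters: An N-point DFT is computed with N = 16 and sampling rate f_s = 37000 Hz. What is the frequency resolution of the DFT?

DFT frequency resolution = f_s / N
= 37000 / 16 = 4625/2 Hz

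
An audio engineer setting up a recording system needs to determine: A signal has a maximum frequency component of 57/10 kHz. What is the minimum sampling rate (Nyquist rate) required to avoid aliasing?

By the Nyquist-Shannon sampling theorem,
the minimum sampling rate (Nyquist rate) must be at least 2 * f_max.
Nyquist rate = 2 * 57/10 kHz = 57/5 kHz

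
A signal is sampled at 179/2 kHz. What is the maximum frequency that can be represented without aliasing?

The maximum frequency that can be represented without aliasing
is the Nyquist frequency: f_max = f_s / 2 = 179/2 kHz / 2 = 179/4 kHz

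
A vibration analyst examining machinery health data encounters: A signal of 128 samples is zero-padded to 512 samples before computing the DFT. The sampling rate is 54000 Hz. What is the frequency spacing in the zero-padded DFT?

Original DFT: N = 128, resolution = f_s/N = 54000/128 = 3375/8 Hz
Zero-padded DFT: N = 512, resolution = f_s/N = 54000/512 = 3375/32 Hz
Zero-padding interpolates the spectrum (finer frequency grid)
but does NOT improve the true spectral resolution (ability to resolve close frequencies).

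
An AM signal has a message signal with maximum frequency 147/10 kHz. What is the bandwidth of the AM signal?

In AM (double-sideband), the bandwidth is twice the message frequency.
BW = 2 * f_m = 2 * 147/10 kHz = 147/5 kHz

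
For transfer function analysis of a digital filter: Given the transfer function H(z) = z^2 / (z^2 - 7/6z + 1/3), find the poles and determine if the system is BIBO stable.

Poles are roots of the denominator: z^2 - 7/6z + 1/3 = 0.
Quadratic formula: z = [-(-7/6) +/- sqrt((-7/6)^2 - 4*(1/3))] / 2
Discriminant = 49/36 - 4/3 = 1/36; sqrt = 1/6.
z = (7/6 +/- 1/6) / 2 => z = 2/3 or z = 1/2.
|p1| = 1/2, |p2| = 2/3.
For BIBO stability, all poles must lie inside the unit circle (|p| < 1).
System is STABLE since both |p| < 1.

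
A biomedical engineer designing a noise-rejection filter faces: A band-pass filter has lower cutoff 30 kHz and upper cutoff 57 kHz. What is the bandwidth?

Bandwidth = f_high - f_low
= 57 kHz - 30 kHz = 27 kHz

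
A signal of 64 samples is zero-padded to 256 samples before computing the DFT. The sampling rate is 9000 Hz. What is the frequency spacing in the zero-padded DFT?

Original DFT: N = 64, resolution = f_s/N = 9000/64 = 1125/8 Hz
Zero-padded DFT: N = 256, resolution = f_s/N = 9000/256 = 1125/32 Hz
Zero-padding interpolates the spectrum (finer frequency grid)
but does NOT improve the true spectral resolution (ability to resolve close frequencies).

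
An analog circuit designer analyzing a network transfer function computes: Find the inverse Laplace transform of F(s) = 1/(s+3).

Standard pair: k/(s+a) <-> k*e^(-at)*u(t)
With k=1, a=3: f(t) = e^(-3t)*u(t)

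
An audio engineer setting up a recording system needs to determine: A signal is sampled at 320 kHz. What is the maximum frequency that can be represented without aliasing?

The maximum frequency that can be represented without aliasing
is the Nyquist frequency: f_max = f_s / 2 = 320 kHz / 2 = 160 kHz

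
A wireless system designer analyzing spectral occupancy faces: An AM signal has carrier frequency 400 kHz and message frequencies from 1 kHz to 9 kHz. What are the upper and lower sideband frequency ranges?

Upper sideband (USB) = fc + [fm_low, fm_high] = 400 + [1, 9] = [401, 409] kHz
Lower sideband (LSB) = fc - [fm_high, fm_low] = 400 - [9, 1] = [391, 399] kHz
Total occupied spectrum: 391 kHz to 409 kHz (plus carrier at 400 kHz)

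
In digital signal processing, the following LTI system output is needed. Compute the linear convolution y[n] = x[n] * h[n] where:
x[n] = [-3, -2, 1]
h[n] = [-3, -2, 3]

y[n] = sum_k x[k]*h[n-k]. Output length = len(x) + len(h) - 1 = 3 + 3 - 1 = 5.
y[0] = -3*-3 = 9
y[1] = -2*-3 + -3*-2 = 12
y[2] = 1*-3 + -2*-2 + -3*3 = -8
y[3] = 1*-2 + -2*3 = -8
y[4] = 1*3 = 3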